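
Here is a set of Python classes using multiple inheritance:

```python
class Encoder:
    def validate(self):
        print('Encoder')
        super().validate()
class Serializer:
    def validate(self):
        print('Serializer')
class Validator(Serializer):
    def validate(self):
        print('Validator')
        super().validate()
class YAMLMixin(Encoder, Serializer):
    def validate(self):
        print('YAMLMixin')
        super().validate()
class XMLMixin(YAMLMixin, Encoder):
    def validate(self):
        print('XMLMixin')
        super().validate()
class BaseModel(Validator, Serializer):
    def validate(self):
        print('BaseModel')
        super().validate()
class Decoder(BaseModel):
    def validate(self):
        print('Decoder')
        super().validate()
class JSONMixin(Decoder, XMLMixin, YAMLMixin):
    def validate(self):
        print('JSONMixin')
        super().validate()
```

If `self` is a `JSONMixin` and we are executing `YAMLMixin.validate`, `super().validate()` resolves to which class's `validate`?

L[JSONMixin] = JSONMixin + merge(L[Decoder], L[XMLMixin], L[YAMLMixin], [Decoder XMLMixin YAMLMixin])
  take Decoder:  [Decoder BaseModel Validator Serializer object] + [XMLMixin YAMLMixin Encoder Serializer object] + [YAMLMixin Encoder Serializer object] + [Decoder XMLMixin YAMLMixin]
  take BaseModel:  [BaseModel Validator Serializer object] + [XMLMixin YAMLMixin Encoder Serializer object] + [YAMLMixin Encoder Serializer object] + [XMLMixin YAMLMixin]
  take Validator:  [Validator Serializer object] + [XMLMixin YAMLMixin Encoder Serializer object] + [YAMLMixin Encoder Serializer object] + [XMLMixin YAMLMixin]
  take XMLMixin:  [Serializer object] + [XMLMixin YAMLMixin Encoder Serializer object] + [YAMLMixin Encoder Serializer object] + [XMLMixin YAMLMixin]
  take YAMLMixin:  [Serializer object] + [YAMLMixin Encoder Serializer object] + [YAMLMixin Encoder Serializer object] + [YAMLMixin]
  take Encoder:  [Serializer object] + [Encoder Serializer object] + [Encoder Serializer object]
  take Serializer:  [Serializer object] + [Serializer object] + [Serializer object]
  take object:  [object] + [object] + [object]
MRO: JSONMixin Decoder BaseModel Validator XMLMixin YAMLMixin Encoder Serializer object
super() in YAMLMixin.validate on a JSONMixin instance goes to the class after YAMLMixin in JSONMixin's MRO: Encoder.

Encoder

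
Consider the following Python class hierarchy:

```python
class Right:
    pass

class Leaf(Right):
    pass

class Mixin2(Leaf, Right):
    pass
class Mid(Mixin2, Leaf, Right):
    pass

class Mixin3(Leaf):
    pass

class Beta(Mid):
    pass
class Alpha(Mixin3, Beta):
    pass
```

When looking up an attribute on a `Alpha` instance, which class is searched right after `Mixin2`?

Leaf

L[Alpha] = Alpha + merge(L[Mixin3], L[Beta], [Mixin3 Beta])
  take Mixin3:  [Mixin3 Leaf Right object] + [Beta Mid Mixin2 Leaf Right object] + [Mixin3 Beta]
  take Beta:  [Leaf Right object] + [Beta Mid Mixin2 Leaf Right object] + [Beta]
  take Mid:  [Leaf Right object] + [Mid Mixin2 Leaf Right object]
  take Mixin2:  [Leaf Right object] + [Mixin2 Leaf Right object]
  take Leaf:  [Leaf Right object] + [Leaf Right object]
  take Right:  [Right object] + [Right object]
  take object:  [object] + [object]
MRO: Alpha Mixin3 Beta Mid Mixin2 Leaf Right object
Mixin2 is at position 4; next is Leaf.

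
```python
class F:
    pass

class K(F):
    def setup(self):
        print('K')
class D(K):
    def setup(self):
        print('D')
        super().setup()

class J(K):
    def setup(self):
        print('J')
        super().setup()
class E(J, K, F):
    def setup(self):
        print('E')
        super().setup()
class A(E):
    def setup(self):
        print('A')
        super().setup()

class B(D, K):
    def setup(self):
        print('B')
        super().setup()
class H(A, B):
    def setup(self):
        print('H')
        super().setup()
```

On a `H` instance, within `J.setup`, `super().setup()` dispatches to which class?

B

L[H] = H + merge(L[A], L[B], [A B])
  take A:  [A E J K F object] + [B D K F object] + [A B]
  take E:  [E J K F object] + [B D K F object] + [B]
  take J:  [J K F object] + [B D K F object] + [B]
  take B:  [K F object] + [B D K F object] + [B]
  take D:  [K F object] + [D K F object]
  take K:  [K F object] + [K F object]
  take F:  [F object] + [F object]
  take object:  [object] + [object]
MRO: H A E J B D K F object
super() in J.setup on a H instance goes to the class after J in H's MRO: B.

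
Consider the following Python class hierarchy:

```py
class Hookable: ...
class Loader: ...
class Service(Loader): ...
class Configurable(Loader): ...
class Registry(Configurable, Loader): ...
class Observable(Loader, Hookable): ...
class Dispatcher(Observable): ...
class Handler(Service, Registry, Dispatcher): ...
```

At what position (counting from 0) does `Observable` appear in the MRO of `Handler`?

L[Handler] = Handler + merge(L[Service], L[Registry], L[Dispatcher], [Service Registry Dispatcher])
  take Service:  [Service Loader object] + [Registry Configurable Loader object] + [Dispatcher Observable Loader Hookable object] + [Service Registry Dispatcher]
  take Registry:  [Loader object] + [Registry Configurable Loader object] + [Dispatcher Observable Loader Hookable object] + [Registry Dispatcher]
  take Configurable:  [Loader object] + [Configurable Loader object] + [Dispatcher Observable Loader Hookable object] + [Dispatcher]
  take Dispatcher:  [Loader object] + [Loader object] + [Dispatcher Observable Loader Hookable object] + [Dispatcher]
  take Observable:  [Loader object] + [Loader object] + [Observable Loader Hookable object]
  take Loader:  [Loader object] + [Loader object] + [Loader Hookable object]
  take Hookable:  [object] + [object] + [Hookable object]
  take object:  [object] + [object] + [object]
MRO: Handler Service Registry Configurable Dispatcher Observable Loader Hookable object
Observable sits at index 5.

5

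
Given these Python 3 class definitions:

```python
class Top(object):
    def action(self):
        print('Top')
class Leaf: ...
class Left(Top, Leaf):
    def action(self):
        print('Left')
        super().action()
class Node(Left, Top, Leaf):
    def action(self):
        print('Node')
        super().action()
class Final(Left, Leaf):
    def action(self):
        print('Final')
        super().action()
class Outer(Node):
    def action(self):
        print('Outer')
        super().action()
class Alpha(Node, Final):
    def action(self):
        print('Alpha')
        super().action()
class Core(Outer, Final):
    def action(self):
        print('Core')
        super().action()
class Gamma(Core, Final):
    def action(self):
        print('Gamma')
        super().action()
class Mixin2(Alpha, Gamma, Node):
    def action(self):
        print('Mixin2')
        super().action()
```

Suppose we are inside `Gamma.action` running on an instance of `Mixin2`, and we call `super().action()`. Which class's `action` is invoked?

L[Mixin2] = Mixin2 + merge(L[Alpha], L[Gamma], L[Node], [Alpha Gamma Node])
  take Alpha:  [Alpha Node Final Left Top Leaf object] + [Gamma Core Outer Node Final Left Top Leaf object] + [Node Left Top Leaf object] + [Alpha Gamma Node]
  take Gamma:  [Node Final Left Top Leaf object] + [Gamma Core Outer Node Final Left Top Leaf object] + [Node Left Top Leaf object] + [Gamma Node]
  take Core:  [Node Final Left Top Leaf object] + [Core Outer Node Final Left Top Leaf object] + [Node Left Top Leaf object] + [Node]
  take Outer:  [Node Final Left Top Leaf object] + [Outer Node Final Left Top Leaf object] + [Node Left Top Leaf object] + [Node]
  take Node:  [Node Final Left Top Leaf object] + [Node Final Left Top Leaf object] + [Node Left Top Leaf object] + [Node]
  take Final:  [Final Left Top Leaf object] + [Final Left Top Leaf object] + [Left Top Leaf object]
  take Left:  [Left Top Leaf object] + [Left Top Leaf object] + [Left Top Leaf object]
  take Top:  [Top Leaf object] + [Top Leaf object] + [Top Leaf object]
  take Leaf:  [Leaf object] + [Leaf object] + [Leaf object]
  take object:  [object] + [object] + [object]
MRO: Mixin2 Alpha Gamma Core Outer Node Final Left Top Leaf object
super() in Gamma.action on a Mixin2 instance goes to the class after Gamma in Mixin2's MRO: Core.

Core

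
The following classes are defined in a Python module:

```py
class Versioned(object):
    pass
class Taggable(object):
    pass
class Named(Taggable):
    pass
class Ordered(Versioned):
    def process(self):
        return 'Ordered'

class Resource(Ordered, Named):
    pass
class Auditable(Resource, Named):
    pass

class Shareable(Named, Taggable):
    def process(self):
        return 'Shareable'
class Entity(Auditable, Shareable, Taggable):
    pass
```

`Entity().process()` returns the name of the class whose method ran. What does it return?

L[Entity] = Entity + merge(L[Auditable], L[Shareable], L[Taggable], [Auditable Shareable Taggable])
  take Auditable:  [Auditable Resource Ordered Versioned Named Taggable object] + [Shareable Named Taggable object] + [Taggable object] + [Auditable Shareable Taggable]
  take Resource:  [Resource Ordered Versioned Named Taggable object] + [Shareable Named Taggable object] + [Taggable object] + [Shareable Taggable]
  take Ordered:  [Ordered Versioned Named Taggable object] + [Shareable Named Taggable object] + [Taggable object] + [Shareable Taggable]
  take Versioned:  [Versioned Named Taggable object] + [Shareable Named Taggable object] + [Taggable object] + [Shareable Taggable]
  take Shareable:  [Named Taggable object] + [Shareable Named Taggable object] + [Taggable object] + [Shareable Taggable]
  take Named:  [Named Taggable object] + [Named Taggable object] + [Taggable object] + [Taggable]
  take Taggable:  [Taggable object] + [Taggable object] + [Taggable object] + [Taggable]
  take object:  [object] + [object] + [object]
MRO: Entity Auditable Resource Ordered Versioned Shareable Named Taggable object
process is defined in: Ordered, Shareable. First along the MRO is Ordered.

Ordered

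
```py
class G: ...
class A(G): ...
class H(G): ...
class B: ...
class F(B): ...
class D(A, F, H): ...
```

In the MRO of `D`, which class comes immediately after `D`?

A

L[D] = D + merge(L[A], L[F], L[H], [A F H])
  take A:  [A G object] + [F B object] + [H G object] + [A F H]
  take F:  [G object] + [F B object] + [H G object] + [F H]
  take B:  [G object] + [B object] + [H G object] + [H]
  take H:  [G object] + [object] + [H G object] + [H]
  take G:  [G object] + [object] + [G object]
  take object:  [object] + [object] + [object]
MRO: D A F B H G object
D is at position 0; next is A.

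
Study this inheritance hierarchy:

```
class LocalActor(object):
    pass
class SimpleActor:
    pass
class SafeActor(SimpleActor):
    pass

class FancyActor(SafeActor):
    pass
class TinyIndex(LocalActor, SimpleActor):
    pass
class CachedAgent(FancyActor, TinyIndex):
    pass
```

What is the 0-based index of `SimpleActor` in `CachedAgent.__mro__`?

L[CachedAgent] = CachedAgent + merge(L[FancyActor], L[TinyIndex], [FancyActor TinyIndex])
  take FancyActor:  [FancyActor SafeActor SimpleActor object] + [TinyIndex LocalActor SimpleActor object] + [FancyActor TinyIndex]
  take SafeActor:  [SafeActor SimpleActor object] + [TinyIndex LocalActor SimpleActor object] + [TinyIndex]
  take TinyIndex:  [SimpleActor object] + [TinyIndex LocalActor SimpleActor object] + [TinyIndex]
  take LocalActor:  [SimpleActor object] + [LocalActor SimpleActor object]
  take SimpleActor:  [SimpleActor object] + [SimpleActor object]
  take object:  [object] + [object]
MRO: CachedAgent FancyActor SafeActor TinyIndex LocalActor SimpleActor object
SimpleActor sits at index 5.

5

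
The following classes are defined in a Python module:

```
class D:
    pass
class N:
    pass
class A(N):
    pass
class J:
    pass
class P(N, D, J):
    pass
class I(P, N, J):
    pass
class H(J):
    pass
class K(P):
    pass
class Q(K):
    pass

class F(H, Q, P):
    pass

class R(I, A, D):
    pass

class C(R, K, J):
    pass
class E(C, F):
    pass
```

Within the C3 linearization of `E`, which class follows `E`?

C

L[E] = E + merge(L[C], L[F], [C F])
  take C:  [C R I K P A N D J object] + [F H Q K P N D J object] + [C F]
  take R:  [R I K P A N D J object] + [F H Q K P N D J object] + [F]
  take I:  [I K P A N D J object] + [F H Q K P N D J object] + [F]
  take F:  [K P A N D J object] + [F H Q K P N D J object] + [F]
  take H:  [K P A N D J object] + [H Q K P N D J object]
  take Q:  [K P A N D J object] + [Q K P N D J object]
  take K:  [K P A N D J object] + [K P N D J object]
  take P:  [P A N D J object] + [P N D J object]
  take A:  [A N D J object] + [N D J object]
  take N:  [N D J object] + [N D J object]
  take D:  [D J object] + [D J object]
  take J:  [J object] + [J object]
  take object:  [object] + [object]
MRO: E C R I F H Q K P A N D J object
E is at position 0; next is C.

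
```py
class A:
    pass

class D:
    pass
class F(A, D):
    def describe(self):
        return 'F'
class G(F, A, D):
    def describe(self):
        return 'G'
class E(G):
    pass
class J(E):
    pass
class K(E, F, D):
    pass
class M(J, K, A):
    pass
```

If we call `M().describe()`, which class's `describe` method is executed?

G

L[M] = M + merge(L[J], L[K], L[A], [J K A])
  take J:  [J E G F A D object] + [K E G F A D object] + [A object] + [J K A]
  take K:  [E G F A D object] + [K E G F A D object] + [A object] + [K A]
  take E:  [E G F A D object] + [E G F A D object] + [A object] + [A]
  take G:  [G F A D object] + [G F A D object] + [A object] + [A]
  take F:  [F A D object] + [F A D object] + [A object] + [A]
  take A:  [A D object] + [A D object] + [A object] + [A]
  take D:  [D object] + [D object] + [object]
  take object:  [object] + [object] + [object]
MRO: M J K E G F A D object
describe is defined in: F, G. First along the MRO is G.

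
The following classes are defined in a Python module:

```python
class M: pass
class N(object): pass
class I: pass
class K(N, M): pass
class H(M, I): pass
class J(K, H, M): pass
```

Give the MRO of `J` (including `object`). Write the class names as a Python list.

[J, K, N, H, M, I, object]

L[J] = J + merge(L[K], L[H], L[M], [K H M])
  take K:  [K N M object] + [H M I object] + [M object] + [K H M]
  take N:  [N M object] + [H M I object] + [M object] + [H M]
  take H:  [M object] + [H M I object] + [M object] + [H M]
  take M:  [M object] + [M I object] + [M object] + [M]
  take I:  [object] + [I object] + [object]
  take object:  [object] + [object] + [object]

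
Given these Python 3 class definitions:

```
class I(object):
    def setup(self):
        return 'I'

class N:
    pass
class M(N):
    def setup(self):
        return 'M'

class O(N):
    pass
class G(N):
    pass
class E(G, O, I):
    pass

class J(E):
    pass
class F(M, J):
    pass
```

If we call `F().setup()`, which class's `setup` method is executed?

M

L[F] = F + merge(L[M], L[J], [M J])
  take M:  [M N object] + [J E G O N I object] + [M J]
  take J:  [N object] + [J E G O N I object] + [J]
  take E:  [N object] + [E G O N I object]
  take G:  [N object] + [G O N I object]
  take O:  [N object] + [O N I object]
  take N:  [N object] + [N I object]
  take I:  [object] + [I object]
  take object:  [object] + [object]
MRO: F M J E G O N I object
setup is defined in: I, M. First along the MRO is M.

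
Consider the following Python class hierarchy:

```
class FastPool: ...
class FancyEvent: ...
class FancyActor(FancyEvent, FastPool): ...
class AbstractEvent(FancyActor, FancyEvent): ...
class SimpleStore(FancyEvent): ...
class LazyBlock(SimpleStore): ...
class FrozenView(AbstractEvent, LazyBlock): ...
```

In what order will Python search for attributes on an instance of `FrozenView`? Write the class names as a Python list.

[FrozenView, AbstractEvent, FancyActor, LazyBlock, SimpleStore, FancyEvent, FastPool, object]

L[FrozenView] = FrozenView + merge(L[AbstractEvent], L[LazyBlock], [AbstractEvent LazyBlock])
  take AbstractEvent:  [AbstractEvent FancyActor FancyEvent FastPool object] + [LazyBlock SimpleStore FancyEvent object] + [AbstractEvent LazyBlock]
  take FancyActor:  [FancyActor FancyEvent FastPool object] + [LazyBlock SimpleStore FancyEvent object] + [LazyBlock]
  take LazyBlock:  [FancyEvent FastPool object] + [LazyBlock SimpleStore FancyEvent object] + [LazyBlock]
  take SimpleStore:  [FancyEvent FastPool object] + [SimpleStore FancyEvent object]
  take FancyEvent:  [FancyEvent FastPool object] + [FancyEvent object]
  take FastPool:  [FastPool object] + [object]
  take object:  [object] + [object]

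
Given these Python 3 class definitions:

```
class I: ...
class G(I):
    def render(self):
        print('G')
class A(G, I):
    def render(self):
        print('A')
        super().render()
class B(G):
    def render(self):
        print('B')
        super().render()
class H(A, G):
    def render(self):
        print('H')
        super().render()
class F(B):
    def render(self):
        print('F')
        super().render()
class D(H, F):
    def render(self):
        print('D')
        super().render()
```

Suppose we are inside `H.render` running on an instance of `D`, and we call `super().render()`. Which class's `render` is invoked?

L[D] = D + merge(L[H], L[F], [H F])
  take H:  [H A G I object] + [F B G I object] + [H F]
  take A:  [A G I object] + [F B G I object] + [F]
  take F:  [G I object] + [F B G I object] + [F]
  take B:  [G I object] + [B G I object]
  take G:  [G I object] + [G I object]
  take I:  [I object] + [I object]
  take object:  [object] + [object]
MRO: D H A F B G I object
super() in H.render on a D instance goes to the class after H in D's MRO: A.

A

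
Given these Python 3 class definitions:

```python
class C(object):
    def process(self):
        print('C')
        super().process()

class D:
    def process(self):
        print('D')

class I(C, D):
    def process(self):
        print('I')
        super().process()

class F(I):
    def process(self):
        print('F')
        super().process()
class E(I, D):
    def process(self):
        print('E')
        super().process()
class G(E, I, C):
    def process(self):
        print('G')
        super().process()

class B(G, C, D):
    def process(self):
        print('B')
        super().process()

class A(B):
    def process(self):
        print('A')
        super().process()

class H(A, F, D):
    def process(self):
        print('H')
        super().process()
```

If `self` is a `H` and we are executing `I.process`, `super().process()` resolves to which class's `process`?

L[H] = H + merge(L[A], L[F], L[D], [A F D])
  take A:  [A B G E I C D object] + [F I C D object] + [D object] + [A F D]
  take B:  [B G E I C D object] + [F I C D object] + [D object] + [F D]
  take G:  [G E I C D object] + [F I C D object] + [D object] + [F D]
  take E:  [E I C D object] + [F I C D object] + [D object] + [F D]
  take F:  [I C D object] + [F I C D object] + [D object] + [F D]
  take I:  [I C D object] + [I C D object] + [D object] + [D]
  take C:  [C D object] + [C D object] + [D object] + [D]
  take D:  [D object] + [D object] + [D object] + [D]
  take object:  [object] + [object] + [object]
MRO: H A B G E F I C D object
super() in I.process on a H instance goes to the class after I in H's MRO: C.

C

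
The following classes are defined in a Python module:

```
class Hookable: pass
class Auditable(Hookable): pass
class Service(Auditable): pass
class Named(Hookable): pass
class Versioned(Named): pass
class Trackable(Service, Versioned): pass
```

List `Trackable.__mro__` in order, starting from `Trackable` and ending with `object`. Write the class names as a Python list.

L[Trackable] = Trackable + merge(L[Service], L[Versioned], [Service Versioned])
  take Service:  [Service Auditable Hookable object] + [Versioned Named Hookable object] + [Service Versioned]
  take Auditable:  [Auditable Hookable object] + [Versioned Named Hookable object] + [Versioned]
  take Versioned:  [Hookable object] + [Versioned Named Hookable object] + [Versioned]
  take Named:  [Hookable object] + [Named Hookable object]
  take Hookable:  [Hookable object] + [Hookable object]
  take object:  [object] + [object]

[Trackable, Service, Auditable, Versioned, Named, Hookable, object]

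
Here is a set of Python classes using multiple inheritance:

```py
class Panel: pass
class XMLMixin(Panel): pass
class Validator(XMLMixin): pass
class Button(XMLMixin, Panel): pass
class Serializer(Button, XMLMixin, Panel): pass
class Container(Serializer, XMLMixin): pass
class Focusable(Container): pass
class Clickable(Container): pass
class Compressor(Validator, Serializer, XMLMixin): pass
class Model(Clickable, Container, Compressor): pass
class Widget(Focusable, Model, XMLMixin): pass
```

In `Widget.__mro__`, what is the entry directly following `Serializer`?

L[Widget] = Widget + merge(L[Focusable], L[Model], L[XMLMixin], [Focusable Model XMLMixin])
  take Focusable:  [Focusable Container Serializer Button XMLMixin Panel object] + [Model Clickable Container Compressor Validator Serializer Button XMLMixin Panel object] + [XMLMixin Panel object] + [Focusable Model XMLMixin]
  take Model:  [Container Serializer Button XMLMixin Panel object] + [Model Clickable Container Compressor Validator Serializer Button XMLMixin Panel object] + [XMLMixin Panel object] + [Model XMLMixin]
  take Clickable:  [Container Serializer Button XMLMixin Panel object] + [Clickable Container Compressor Validator Serializer Button XMLMixin Panel object] + [XMLMixin Panel object] + [XMLMixin]
  take Container:  [Container Serializer Button XMLMixin Panel object] + [Container Compressor Validator Serializer Button XMLMixin Panel object] + [XMLMixin Panel object] + [XMLMixin]
  take Compressor:  [Serializer Button XMLMixin Panel object] + [Compressor Validator Serializer Button XMLMixin Panel object] + [XMLMixin Panel object] + [XMLMixin]
  take Validator:  [Serializer Button XMLMixin Panel object] + [Validator Serializer Button XMLMixin Panel object] + [XMLMixin Panel object] + [XMLMixin]
  take Serializer:  [Serializer Button XMLMixin Panel object] + [Serializer Button XMLMixin Panel object] + [XMLMixin Panel object] + [XMLMixin]
  take Button:  [Button XMLMixin Panel object] + [Button XMLMixin Panel object] + [XMLMixin Panel object] + [XMLMixin]
  take XMLMixin:  [XMLMixin Panel object] + [XMLMixin Panel object] + [XMLMixin Panel object] + [XMLMixin]
  take Panel:  [Panel object] + [Panel object] + [Panel object]
  take object:  [object] + [object] + [object]
MRO: Widget Focusable Model Clickable Container Compressor Validator Serializer Button XMLMixin Panel object
Serializer is at position 7; next is Button.

Button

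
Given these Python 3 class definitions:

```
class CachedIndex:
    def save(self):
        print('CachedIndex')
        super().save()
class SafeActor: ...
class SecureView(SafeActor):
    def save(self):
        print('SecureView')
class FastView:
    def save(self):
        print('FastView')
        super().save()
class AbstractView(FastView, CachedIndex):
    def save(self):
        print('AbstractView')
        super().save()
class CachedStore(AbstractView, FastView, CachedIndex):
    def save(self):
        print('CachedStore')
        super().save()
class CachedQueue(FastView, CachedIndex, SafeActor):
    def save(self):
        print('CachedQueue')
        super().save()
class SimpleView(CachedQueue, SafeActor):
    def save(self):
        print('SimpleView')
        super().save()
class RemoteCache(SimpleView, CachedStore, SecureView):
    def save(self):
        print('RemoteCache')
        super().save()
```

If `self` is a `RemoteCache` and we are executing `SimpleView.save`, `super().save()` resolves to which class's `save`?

L[RemoteCache] = RemoteCache + merge(L[SimpleView], L[CachedStore], L[SecureView], [SimpleView CachedStore SecureView])
  take SimpleView:  [SimpleView CachedQueue FastView CachedIndex SafeActor object] + [CachedStore AbstractView FastView CachedIndex object] + [SecureView SafeActor object] + [SimpleView CachedStore SecureView]
  take CachedQueue:  [CachedQueue FastView CachedIndex SafeActor object] + [CachedStore AbstractView FastView CachedIndex object] + [SecureView SafeActor object] + [CachedStore SecureView]
  take CachedStore:  [FastView CachedIndex SafeActor object] + [CachedStore AbstractView FastView CachedIndex object] + [SecureView SafeActor object] + [CachedStore SecureView]
  take AbstractView:  [FastView CachedIndex SafeActor object] + [AbstractView FastView CachedIndex object] + [SecureView SafeActor object] + [SecureView]
  take FastView:  [FastView CachedIndex SafeActor object] + [FastView CachedIndex object] + [SecureView SafeActor object] + [SecureView]
  take CachedIndex:  [CachedIndex SafeActor object] + [CachedIndex object] + [SecureView SafeActor object] + [SecureView]
  take SecureView:  [SafeActor object] + [object] + [SecureView SafeActor object] + [SecureView]
  take SafeActor:  [SafeActor object] + [object] + [SafeActor object]
  take object:  [object] + [object] + [object]
MRO: RemoteCache SimpleView CachedQueue CachedStore AbstractView FastView CachedIndex SecureView SafeActor object
super() in SimpleView.save on a RemoteCache instance goes to the class after SimpleView in RemoteCache's MRO: CachedQueue.

CachedQueue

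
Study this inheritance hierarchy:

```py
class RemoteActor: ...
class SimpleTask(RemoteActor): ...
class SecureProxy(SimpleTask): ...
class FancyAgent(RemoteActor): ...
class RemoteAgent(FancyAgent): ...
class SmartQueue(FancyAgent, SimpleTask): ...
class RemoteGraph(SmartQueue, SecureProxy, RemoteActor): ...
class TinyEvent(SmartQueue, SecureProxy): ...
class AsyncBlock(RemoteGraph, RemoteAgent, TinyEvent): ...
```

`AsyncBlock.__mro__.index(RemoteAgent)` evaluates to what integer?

L[AsyncBlock] = AsyncBlock + merge(L[RemoteGraph], L[RemoteAgent], L[TinyEvent], [RemoteGraph RemoteAgent TinyEvent])
  take RemoteGraph:  [RemoteGraph SmartQueue FancyAgent SecureProxy SimpleTask RemoteActor object] + [RemoteAgent FancyAgent RemoteActor object] + [TinyEvent SmartQueue FancyAgent SecureProxy SimpleTask RemoteActor object] + [RemoteGraph RemoteAgent TinyEvent]
  take RemoteAgent:  [SmartQueue FancyAgent SecureProxy SimpleTask RemoteActor object] + [RemoteAgent FancyAgent RemoteActor object] + [TinyEvent SmartQueue FancyAgent SecureProxy SimpleTask RemoteActor object] + [RemoteAgent TinyEvent]
  take TinyEvent:  [SmartQueue FancyAgent SecureProxy SimpleTask RemoteActor object] + [FancyAgent RemoteActor object] + [TinyEvent SmartQueue FancyAgent SecureProxy SimpleTask RemoteActor object] + [TinyEvent]
  take SmartQueue:  [SmartQueue FancyAgent SecureProxy SimpleTask RemoteActor object] + [FancyAgent RemoteActor object] + [SmartQueue FancyAgent SecureProxy SimpleTask RemoteActor object]
  take FancyAgent:  [FancyAgent SecureProxy SimpleTask RemoteActor object] + [FancyAgent RemoteActor object] + [FancyAgent SecureProxy SimpleTask RemoteActor object]
  take SecureProxy:  [SecureProxy SimpleTask RemoteActor object] + [RemoteActor object] + [SecureProxy SimpleTask RemoteActor object]
  take SimpleTask:  [SimpleTask RemoteActor object] + [RemoteActor object] + [SimpleTask RemoteActor object]
  take RemoteActor:  [RemoteActor object] + [RemoteActor object] + [RemoteActor object]
  take object:  [object] + [object] + [object]
MRO: AsyncBlock RemoteGraph RemoteAgent TinyEvent SmartQueue FancyAgent SecureProxy SimpleTask RemoteActor object
RemoteAgent sits at index 2.

2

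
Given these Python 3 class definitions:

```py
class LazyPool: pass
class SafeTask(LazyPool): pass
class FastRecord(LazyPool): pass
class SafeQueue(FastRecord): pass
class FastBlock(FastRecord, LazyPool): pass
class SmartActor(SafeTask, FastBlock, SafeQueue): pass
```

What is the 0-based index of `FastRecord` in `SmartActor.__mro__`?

L[SmartActor] = SmartActor + merge(L[SafeTask], L[FastBlock], L[SafeQueue], [SafeTask FastBlock SafeQueue])
  take SafeTask:  [SafeTask LazyPool object] + [FastBlock FastRecord LazyPool object] + [SafeQueue FastRecord LazyPool object] + [SafeTask FastBlock SafeQueue]
  take FastBlock:  [LazyPool object] + [FastBlock FastRecord LazyPool object] + [SafeQueue FastRecord LazyPool object] + [FastBlock SafeQueue]
  take SafeQueue:  [LazyPool object] + [FastRecord LazyPool object] + [SafeQueue FastRecord LazyPool object] + [SafeQueue]
  take FastRecord:  [LazyPool object] + [FastRecord LazyPool object] + [FastRecord LazyPool object]
  take LazyPool:  [LazyPool object] + [LazyPool object] + [LazyPool object]
  take object:  [object] + [object] + [object]
MRO: SmartActor SafeTask FastBlock SafeQueue FastRecord LazyPool object
FastRecord sits at index 4.

4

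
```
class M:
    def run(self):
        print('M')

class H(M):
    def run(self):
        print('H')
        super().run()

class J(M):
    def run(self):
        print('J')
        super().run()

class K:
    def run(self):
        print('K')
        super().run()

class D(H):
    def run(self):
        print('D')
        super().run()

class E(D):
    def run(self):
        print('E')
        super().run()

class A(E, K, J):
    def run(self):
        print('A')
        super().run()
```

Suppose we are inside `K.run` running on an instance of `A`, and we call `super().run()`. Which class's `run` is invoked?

J

L[A] = A + merge(L[E], L[K], L[J], [E K J])
  take E:  [E D H M object] + [K object] + [J M object] + [E K J]
  take D:  [D H M object] + [K object] + [J M object] + [K J]
  take H:  [H M object] + [K object] + [J M object] + [K J]
  take K:  [M object] + [K object] + [J M object] + [K J]
  take J:  [M object] + [object] + [J M object] + [J]
  take M:  [M object] + [object] + [M object]
  take object:  [object] + [object] + [object]
MRO: A E D H K J M object
super() in K.run on a A instance goes to the class after K in A's MRO: J.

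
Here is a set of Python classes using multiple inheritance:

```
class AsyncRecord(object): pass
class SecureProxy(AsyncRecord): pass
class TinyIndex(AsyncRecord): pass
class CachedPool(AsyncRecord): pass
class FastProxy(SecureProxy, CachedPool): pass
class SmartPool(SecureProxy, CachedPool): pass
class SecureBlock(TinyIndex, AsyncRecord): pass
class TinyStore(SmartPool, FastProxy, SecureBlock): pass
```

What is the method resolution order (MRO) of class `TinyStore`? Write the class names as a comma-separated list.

L[TinyStore] = TinyStore + merge(L[SmartPool], L[FastProxy], L[SecureBlock], [SmartPool FastProxy SecureBlock])
  take SmartPool:  [SmartPool SecureProxy CachedPool AsyncRecord object] + [FastProxy SecureProxy CachedPool AsyncRecord object] + [SecureBlock TinyIndex AsyncRecord object] + [SmartPool FastProxy SecureBlock]
  take FastProxy:  [SecureProxy CachedPool AsyncRecord object] + [FastProxy SecureProxy CachedPool AsyncRecord object] + [SecureBlock TinyIndex AsyncRecord object] + [FastProxy SecureBlock]
  take SecureProxy:  [SecureProxy CachedPool AsyncRecord object] + [SecureProxy CachedPool AsyncRecord object] + [SecureBlock TinyIndex AsyncRecord object] + [SecureBlock]
  take CachedPool:  [CachedPool AsyncRecord object] + [CachedPool AsyncRecord object] + [SecureBlock TinyIndex AsyncRecord object] + [SecureBlock]
  take SecureBlock:  [AsyncRecord object] + [AsyncRecord object] + [SecureBlock TinyIndex AsyncRecord object] + [SecureBlock]
  take TinyIndex:  [AsyncRecord object] + [AsyncRecord object] + [TinyIndex AsyncRecord object]
  take AsyncRecord:  [AsyncRecord object] + [AsyncRecord object] + [AsyncRecord object]
  take object:  [object] + [object] + [object]

TinyStore, SmartPool, FastProxy, SecureProxy, CachedPool, SecureBlock, TinyIndex, AsyncRecord, object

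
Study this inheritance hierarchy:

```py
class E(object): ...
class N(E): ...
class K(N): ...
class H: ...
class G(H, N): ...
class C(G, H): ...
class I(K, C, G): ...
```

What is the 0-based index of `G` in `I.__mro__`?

L[I] = I + merge(L[K], L[C], L[G], [K C G])
  take K:  [K N E object] + [C G H N E object] + [G H N E object] + [K C G]
  take C:  [N E object] + [C G H N E object] + [G H N E object] + [C G]
  take G:  [N E object] + [G H N E object] + [G H N E object] + [G]
  take H:  [N E object] + [H N E object] + [H N E object]
  take N:  [N E object] + [N E object] + [N E object]
  take E:  [E object] + [E object] + [E object]
  take object:  [object] + [object] + [object]
MRO: I K C G H N E object
G sits at index 3.

3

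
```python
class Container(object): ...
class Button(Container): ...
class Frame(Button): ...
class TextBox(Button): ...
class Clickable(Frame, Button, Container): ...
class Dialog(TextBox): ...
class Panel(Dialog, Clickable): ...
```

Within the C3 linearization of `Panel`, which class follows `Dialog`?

L[Panel] = Panel + merge(L[Dialog], L[Clickable], [Dialog Clickable])
  take Dialog:  [Dialog TextBox Button Container object] + [Clickable Frame Button Container object] + [Dialog Clickable]
  take TextBox:  [TextBox Button Container object] + [Clickable Frame Button Container object] + [Clickable]
  take Clickable:  [Button Container object] + [Clickable Frame Button Container object] + [Clickable]
  take Frame:  [Button Container object] + [Frame Button Container object]
  take Button:  [Button Container object] + [Button Container object]
  take Container:  [Container object] + [Container object]
  take object:  [object] + [object]
MRO: Panel Dialog TextBox Clickable Frame Button Container object
Dialog is at position 1; next is TextBox.

TextBox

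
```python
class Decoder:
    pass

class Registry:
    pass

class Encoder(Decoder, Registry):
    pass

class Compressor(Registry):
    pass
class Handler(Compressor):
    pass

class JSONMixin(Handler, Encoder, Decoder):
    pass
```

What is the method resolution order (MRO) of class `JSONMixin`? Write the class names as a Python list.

L[JSONMixin] = JSONMixin + merge(L[Handler], L[Encoder], L[Decoder], [Handler Encoder Decoder])
  take Handler:  [Handler Compressor Registry object] + [Encoder Decoder Registry object] + [Decoder object] + [Handler Encoder Decoder]
  take Compressor:  [Compressor Registry object] + [Encoder Decoder Registry object] + [Decoder object] + [Encoder Decoder]
  take Encoder:  [Registry object] + [Encoder Decoder Registry object] + [Decoder object] + [Encoder Decoder]
  take Decoder:  [Registry object] + [Decoder Registry object] + [Decoder object] + [Decoder]
  take Registry:  [Registry object] + [Registry object] + [object]
  take object:  [object] + [object] + [object]

[JSONMixin, Handler, Compressor, Encoder, Decoder, Registry, object]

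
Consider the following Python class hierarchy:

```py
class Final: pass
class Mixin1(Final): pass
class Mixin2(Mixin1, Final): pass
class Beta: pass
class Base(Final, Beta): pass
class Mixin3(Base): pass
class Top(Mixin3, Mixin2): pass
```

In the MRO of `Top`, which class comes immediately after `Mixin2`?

Mixin1

L[Top] = Top + merge(L[Mixin3], L[Mixin2], [Mixin3 Mixin2])
  take Mixin3:  [Mixin3 Base Final Beta object] + [Mixin2 Mixin1 Final object] + [Mixin3 Mixin2]
  take Base:  [Base Final Beta object] + [Mixin2 Mixin1 Final object] + [Mixin2]
  take Mixin2:  [Final Beta object] + [Mixin2 Mixin1 Final object] + [Mixin2]
  take Mixin1:  [Final Beta object] + [Mixin1 Final object]
  take Final:  [Final Beta object] + [Final object]
  take Beta:  [Beta object] + [object]
  take object:  [object] + [object]
MRO: Top Mixin3 Base Mixin2 Mixin1 Final Beta object
Mixin2 is at position 3; next is Mixin1.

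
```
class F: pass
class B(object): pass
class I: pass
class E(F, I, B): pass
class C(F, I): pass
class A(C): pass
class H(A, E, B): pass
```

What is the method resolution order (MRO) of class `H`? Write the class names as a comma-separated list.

L[H] = H + merge(L[A], L[E], L[B], [A E B])
  take A:  [A C F I object] + [E F I B object] + [B object] + [A E B]
  take C:  [C F I object] + [E F I B object] + [B object] + [E B]
  take E:  [F I object] + [E F I B object] + [B object] + [E B]
  take F:  [F I object] + [F I B object] + [B object] + [B]
  take I:  [I object] + [I B object] + [B object] + [B]
  take B:  [object] + [B object] + [B object] + [B]
  take object:  [object] + [object] + [object]

H, A, C, E, F, I, B, object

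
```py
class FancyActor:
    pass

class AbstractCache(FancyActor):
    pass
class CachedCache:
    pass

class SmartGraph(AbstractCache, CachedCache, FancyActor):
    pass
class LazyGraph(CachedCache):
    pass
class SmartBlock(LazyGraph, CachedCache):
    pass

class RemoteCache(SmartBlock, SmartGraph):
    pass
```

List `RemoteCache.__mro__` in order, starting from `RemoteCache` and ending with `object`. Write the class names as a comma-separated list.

RemoteCache, SmartBlock, LazyGraph, SmartGraph, AbstractCache, CachedCache, FancyActor, object

L[RemoteCache] = RemoteCache + merge(L[SmartBlock], L[SmartGraph], [SmartBlock SmartGraph])
  take SmartBlock:  [SmartBlock LazyGraph CachedCache object] + [SmartGraph AbstractCache CachedCache FancyActor object] + [SmartBlock SmartGraph]
  take LazyGraph:  [LazyGraph CachedCache object] + [SmartGraph AbstractCache CachedCache FancyActor object] + [SmartGraph]
  take SmartGraph:  [CachedCache object] + [SmartGraph AbstractCache CachedCache FancyActor object] + [SmartGraph]
  take AbstractCache:  [CachedCache object] + [AbstractCache CachedCache FancyActor object]
  take CachedCache:  [CachedCache object] + [CachedCache FancyActor object]
  take FancyActor:  [object] + [FancyActor object]
  take object:  [object] + [object]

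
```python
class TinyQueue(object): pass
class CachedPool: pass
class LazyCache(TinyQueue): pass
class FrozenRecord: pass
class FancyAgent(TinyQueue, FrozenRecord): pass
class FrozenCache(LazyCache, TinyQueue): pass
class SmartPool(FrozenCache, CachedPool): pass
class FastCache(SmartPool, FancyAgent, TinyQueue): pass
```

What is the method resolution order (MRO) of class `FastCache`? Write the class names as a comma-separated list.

L[FastCache] = FastCache + merge(L[SmartPool], L[FancyAgent], L[TinyQueue], [SmartPool FancyAgent TinyQueue])
  take SmartPool:  [SmartPool FrozenCache LazyCache TinyQueue CachedPool object] + [FancyAgent TinyQueue FrozenRecord object] + [TinyQueue object] + [SmartPool FancyAgent TinyQueue]
  take FrozenCache:  [FrozenCache LazyCache TinyQueue CachedPool object] + [FancyAgent TinyQueue FrozenRecord object] + [TinyQueue object] + [FancyAgent TinyQueue]
  take LazyCache:  [LazyCache TinyQueue CachedPool object] + [FancyAgent TinyQueue FrozenRecord object] + [TinyQueue object] + [FancyAgent TinyQueue]
  take FancyAgent:  [TinyQueue CachedPool object] + [FancyAgent TinyQueue FrozenRecord object] + [TinyQueue object] + [FancyAgent TinyQueue]
  take TinyQueue:  [TinyQueue CachedPool object] + [TinyQueue FrozenRecord object] + [TinyQueue object] + [TinyQueue]
  take CachedPool:  [CachedPool object] + [FrozenRecord object] + [object]
  take FrozenRecord:  [object] + [FrozenRecord object] + [object]
  take object:  [object] + [object] + [object]

FastCache, SmartPool, FrozenCache, LazyCache, FancyAgent, TinyQueue, CachedPool, FrozenRecord, object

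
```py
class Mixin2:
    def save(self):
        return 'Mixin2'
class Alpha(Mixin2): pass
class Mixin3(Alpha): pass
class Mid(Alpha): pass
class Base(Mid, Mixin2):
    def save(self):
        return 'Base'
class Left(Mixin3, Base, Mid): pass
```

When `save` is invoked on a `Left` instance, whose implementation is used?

Base

L[Left] = Left + merge(L[Mixin3], L[Base], L[Mid], [Mixin3 Base Mid])
  take Mixin3:  [Mixin3 Alpha Mixin2 object] + [Base Mid Alpha Mixin2 object] + [Mid Alpha Mixin2 object] + [Mixin3 Base Mid]
  take Base:  [Alpha Mixin2 object] + [Base Mid Alpha Mixin2 object] + [Mid Alpha Mixin2 object] + [Base Mid]
  take Mid:  [Alpha Mixin2 object] + [Mid Alpha Mixin2 object] + [Mid Alpha Mixin2 object] + [Mid]
  take Alpha:  [Alpha Mixin2 object] + [Alpha Mixin2 object] + [Alpha Mixin2 object]
  take Mixin2:  [Mixin2 object] + [Mixin2 object] + [Mixin2 object]
  take object:  [object] + [object] + [object]
MRO: Left Mixin3 Base Mid Alpha Mixin2 object
save is defined in: Base, Mixin2. First along the MRO is Base.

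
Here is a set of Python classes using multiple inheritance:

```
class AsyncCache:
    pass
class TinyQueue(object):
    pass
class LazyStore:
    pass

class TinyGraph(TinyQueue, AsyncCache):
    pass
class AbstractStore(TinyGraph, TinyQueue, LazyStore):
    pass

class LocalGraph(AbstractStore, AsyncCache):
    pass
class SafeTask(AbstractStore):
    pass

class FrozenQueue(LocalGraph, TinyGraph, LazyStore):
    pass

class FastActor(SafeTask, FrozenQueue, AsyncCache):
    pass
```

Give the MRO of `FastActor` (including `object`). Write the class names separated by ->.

FastActor -> SafeTask -> FrozenQueue -> LocalGraph -> AbstractStore -> TinyGraph -> TinyQueue -> AsyncCache -> LazyStore -> object

L[FastActor] = FastActor + merge(L[SafeTask], L[FrozenQueue], L[AsyncCache], [SafeTask FrozenQueue AsyncCache])
  take SafeTask:  [SafeTask AbstractStore TinyGraph TinyQueue AsyncCache LazyStore object] + [FrozenQueue LocalGraph AbstractStore TinyGraph TinyQueue AsyncCache LazyStore object] + [AsyncCache object] + [SafeTask FrozenQueue AsyncCache]
  take FrozenQueue:  [AbstractStore TinyGraph TinyQueue AsyncCache LazyStore object] + [FrozenQueue LocalGraph AbstractStore TinyGraph TinyQueue AsyncCache LazyStore object] + [AsyncCache object] + [FrozenQueue AsyncCache]
  take LocalGraph:  [AbstractStore TinyGraph TinyQueue AsyncCache LazyStore object] + [LocalGraph AbstractStore TinyGraph TinyQueue AsyncCache LazyStore object] + [AsyncCache object] + [AsyncCache]
  take AbstractStore:  [AbstractStore TinyGraph TinyQueue AsyncCache LazyStore object] + [AbstractStore TinyGraph TinyQueue AsyncCache LazyStore object] + [AsyncCache object] + [AsyncCache]
  take TinyGraph:  [TinyGraph TinyQueue AsyncCache LazyStore object] + [TinyGraph TinyQueue AsyncCache LazyStore object] + [AsyncCache object] + [AsyncCache]
  take TinyQueue:  [TinyQueue AsyncCache LazyStore object] + [TinyQueue AsyncCache LazyStore object] + [AsyncCache object] + [AsyncCache]
  take AsyncCache:  [AsyncCache LazyStore object] + [AsyncCache LazyStore object] + [AsyncCache object] + [AsyncCache]
  take LazyStore:  [LazyStore object] + [LazyStore object] + [object]
  take object:  [object] + [object] + [object]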